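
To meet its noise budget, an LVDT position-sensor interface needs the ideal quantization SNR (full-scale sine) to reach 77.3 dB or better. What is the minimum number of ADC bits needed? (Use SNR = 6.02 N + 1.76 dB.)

Required N = ⌈(77.3 − 1.76)/6.02⌉ = ⌈12.548⌉ = 13.

13 bits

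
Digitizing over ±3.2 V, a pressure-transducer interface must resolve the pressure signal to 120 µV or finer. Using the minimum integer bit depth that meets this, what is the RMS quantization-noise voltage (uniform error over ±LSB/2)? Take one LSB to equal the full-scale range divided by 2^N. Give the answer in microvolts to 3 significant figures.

Range = 3.2 − (-3.2) = 6.4 V.
Need 2^N ≥ 6.4 V / 120 µV = 53330 → N_min = 16.
LSB = 6.4 V / 2^16 = 97.656 µV.
V_rms = LSB/√12 = 28.2 µV.

28.2 µV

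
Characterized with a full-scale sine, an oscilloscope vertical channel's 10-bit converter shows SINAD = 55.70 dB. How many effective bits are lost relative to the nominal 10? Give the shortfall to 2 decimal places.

ENOB = (SINAD − 1.76)/6.02 = (55.70 − 1.76)/6.02 = 8.9601 bits.
Shortfall = 10 − 8.9601 = 1.0399 bits.

1.04 bits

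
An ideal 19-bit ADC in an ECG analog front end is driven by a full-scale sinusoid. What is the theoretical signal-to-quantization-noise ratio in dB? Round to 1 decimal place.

SNR = 6.02·19 + 1.76 = 116.14 dB.

116.1 dB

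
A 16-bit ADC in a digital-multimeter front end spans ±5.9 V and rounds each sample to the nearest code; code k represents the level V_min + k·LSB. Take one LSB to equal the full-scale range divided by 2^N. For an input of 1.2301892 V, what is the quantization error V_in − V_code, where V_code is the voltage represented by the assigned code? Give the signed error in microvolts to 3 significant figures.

+62.2 µV

Range = 5.9 − (-5.9) = 11.8 V. LSB = 11.8 V / 2^16 ≈ 180.1 µV.
(1.2301892 − (-5.9)) / LSB = 7.1301892 × 65536/11.8 = 39600.3457. Nearest integer: k = 39600.
V_code = -5.9 + (39600/65536) × 11.8 = 1.2301269531 V.
e = 1.2301892 − (1.2301269531) = +62.2 µV.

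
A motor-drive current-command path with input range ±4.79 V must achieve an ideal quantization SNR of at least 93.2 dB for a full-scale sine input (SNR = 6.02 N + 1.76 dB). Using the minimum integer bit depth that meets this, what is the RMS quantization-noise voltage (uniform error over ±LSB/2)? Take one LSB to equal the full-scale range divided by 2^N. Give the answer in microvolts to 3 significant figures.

Range = 4.79 − (-4.79) = 9.58 V.
Required N = ⌈(93.2 − 1.76)/6.02⌉ = ⌈15.189⌉ = 16.
One LSB is 9.58 V / 65536 = 146.18 µV.
σ_q = LSB/√12 = 146.18 µV/3.4641 = 42.2 µV.

42.2 µV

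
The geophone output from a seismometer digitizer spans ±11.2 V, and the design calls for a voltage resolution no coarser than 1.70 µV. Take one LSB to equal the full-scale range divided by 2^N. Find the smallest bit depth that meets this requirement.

The full-scale span is 11.2 − (-11.2) = 22.4 V.
22.4 V / 1.70 µV = 1.318e7. Since 2^23 = 8388608 and 2^24 = 16777216, N = 24.

24 bits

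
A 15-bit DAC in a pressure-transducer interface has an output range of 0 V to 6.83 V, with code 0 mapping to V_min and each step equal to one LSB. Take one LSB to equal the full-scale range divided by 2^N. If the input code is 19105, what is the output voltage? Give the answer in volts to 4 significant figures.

Range is 6.83 V. LSB = 6.83 V / 2^15.
Output = V_min + (19105/32768) × range = 0 + 0.583038 × 6.83 V
      = 0 + 3.98215 = 3.98215 V.

3.982 V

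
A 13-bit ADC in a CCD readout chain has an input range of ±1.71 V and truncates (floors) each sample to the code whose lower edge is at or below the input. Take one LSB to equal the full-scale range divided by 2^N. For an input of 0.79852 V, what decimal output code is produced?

6008

The full-scale span is 1.71 − (-1.71) = 3.42 V. LSB = 3.42 V / 2^13 ≈ 417.5 µV.
V_in − V_min = 0.79852 − (-1.71) = 2.50852 V.
Divide by LSB: 2.50852 × 8192/3.42 = 6008.7122.
Truncating gives code 6008.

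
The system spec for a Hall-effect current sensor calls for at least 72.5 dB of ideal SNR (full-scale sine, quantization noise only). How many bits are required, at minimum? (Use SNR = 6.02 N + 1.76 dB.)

Solving 6.02 N ≥ 72.5 − 1.76: N ≥ 11.751. Round up → N = 12.

12 bits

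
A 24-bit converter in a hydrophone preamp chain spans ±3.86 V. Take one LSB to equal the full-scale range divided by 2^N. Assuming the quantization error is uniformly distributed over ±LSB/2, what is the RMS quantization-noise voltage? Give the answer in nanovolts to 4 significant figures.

132.8 nV

The full-scale span is 3.86 − (-3.86) = 7.72 V.
LSB = 7.72 V ÷ 2^24 = 7.72/16777216 V = 460.148 nV.
RMS of a uniform error over width LSB is LSB/√12 = 132.8 nV.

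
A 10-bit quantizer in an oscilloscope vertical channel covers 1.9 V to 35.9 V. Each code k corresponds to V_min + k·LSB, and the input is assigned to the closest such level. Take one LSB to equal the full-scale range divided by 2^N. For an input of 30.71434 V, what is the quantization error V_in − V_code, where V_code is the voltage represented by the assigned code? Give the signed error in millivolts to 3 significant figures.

−5.97 mV

The full-scale span is 35.9 − (1.9) = 34 V. LSB = 34 V / 2^10 ≈ 33.20 mV.
Position in LSBs: (30.71434 − (1.9)) × 1024/34 = 867.8201; rounding gives k = 868.
Reconstructed level: 1.9 + 868 × 34/1024 V = 30.72031250 V.
Error = V_in − V_code = 30.71434 − (30.72031250) = −5.97 mV.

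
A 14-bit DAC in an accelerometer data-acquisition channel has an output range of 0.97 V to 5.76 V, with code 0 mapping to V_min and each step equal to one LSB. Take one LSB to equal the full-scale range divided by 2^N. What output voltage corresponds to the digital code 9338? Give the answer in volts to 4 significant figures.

The full-scale span is 5.76 − (0.97) = 4.79 V. LSB = 4.79 V / 2^14.
V_out = 0.97 + 9338 × (4.79/16384) V
      = 0.97 + 2.73004 = 3.70004 V.

3.700 V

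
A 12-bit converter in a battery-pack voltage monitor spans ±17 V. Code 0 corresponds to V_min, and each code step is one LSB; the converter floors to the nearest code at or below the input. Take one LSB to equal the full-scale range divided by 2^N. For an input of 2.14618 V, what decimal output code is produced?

Span: 17 V − (-17 V) = 34 V. LSB = 34 V / 2^12 ≈ 8.301 mV.
code = ⌊(V_in − V_min)/LSB⌋ = ⌊(V_in − V_min) × 2^12 / range⌋
     = ⌊(2.14618 − (-17)) × 4096 / 34⌋ = ⌊19.14618 × 4096/34⌋
     = ⌊2306.552⌋ = 2306.

2306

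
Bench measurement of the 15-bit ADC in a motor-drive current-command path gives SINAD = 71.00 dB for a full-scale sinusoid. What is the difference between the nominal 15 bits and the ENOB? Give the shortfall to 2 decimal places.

N_eff = (71.00 − 1.76)/6.02 = 11.5017 bits.
Lost resolution: 15 − 11.5017 = 3.4983 bits.

3.50 bits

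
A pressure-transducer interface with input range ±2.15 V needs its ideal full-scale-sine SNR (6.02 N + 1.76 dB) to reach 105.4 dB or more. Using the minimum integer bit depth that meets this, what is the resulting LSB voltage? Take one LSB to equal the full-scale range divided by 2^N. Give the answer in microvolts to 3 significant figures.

Range = 2.15 − (-2.15) = 4.3 V.
N ≥ (105.4 − 1.76)/6.02 = 17.216 → N_min = 18.
LSB = 4.3 V ÷ 2^18 = 4.3/262144 V = 16.4 µV.

16.4 µV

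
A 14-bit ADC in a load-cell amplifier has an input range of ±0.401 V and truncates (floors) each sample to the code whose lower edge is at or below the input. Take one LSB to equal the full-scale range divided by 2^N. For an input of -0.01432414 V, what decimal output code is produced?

7899

Span: 0.401 V − (-0.401 V) = 0.802 V. LSB = 0.802 V / 2^14 ≈ 48.95 µV.
(V_in − V_min) × 2^14/range = (-0.01432414 − (-0.401)) × 16384/0.802 = 7899.373.
Floor → code = 7899.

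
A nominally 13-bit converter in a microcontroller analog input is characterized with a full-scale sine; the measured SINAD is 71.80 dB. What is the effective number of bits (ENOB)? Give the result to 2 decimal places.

11.63 bits

Inverting SNR = 6.02 N + 1.76: N_eff = (71.80 − 1.76)/6.02 = 11.6346.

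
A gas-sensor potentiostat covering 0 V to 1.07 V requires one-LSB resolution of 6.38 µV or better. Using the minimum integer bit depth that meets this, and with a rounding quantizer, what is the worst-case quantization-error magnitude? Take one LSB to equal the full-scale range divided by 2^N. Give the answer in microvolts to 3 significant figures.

2.04 µV

Range is 1.07 V.
Required number of levels: 1.07/6.38 µV = 167710; smallest N with 2^N ≥ that is 18.
Step size = 1.07/262144 V = 4.0817 µV.
Half an LSB is 2.04 µV.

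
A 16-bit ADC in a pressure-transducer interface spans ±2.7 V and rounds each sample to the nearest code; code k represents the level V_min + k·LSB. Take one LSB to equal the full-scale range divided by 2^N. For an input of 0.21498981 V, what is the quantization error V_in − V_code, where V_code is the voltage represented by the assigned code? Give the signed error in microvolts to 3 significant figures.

Range = 2.7 − (-2.7) = 5.4 V. LSB = 5.4 V / 2^16 ≈ 82.40 µV.
(0.21498981 − (-2.7)) / LSB = 2.91498981 × 65536/5.4 = 35377.1800. Nearest integer: k = 35377.
Reconstructed level: -2.7 + 35377 × 5.4/65536 V = 0.21497497559 V.
Error = V_in − V_code = 0.21498981 − (0.21497497559) = +14.8 µV.

+14.8 µV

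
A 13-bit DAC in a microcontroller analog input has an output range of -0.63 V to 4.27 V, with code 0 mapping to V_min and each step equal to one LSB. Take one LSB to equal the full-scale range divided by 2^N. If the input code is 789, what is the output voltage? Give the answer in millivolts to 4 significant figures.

Span: 4.27 V − (-0.63 V) = 4.9 V. LSB = 4.9 V / 2^13.
Output = V_min + (789/8192) × range = -0.63 + 0.0963135 × 4.9 V
      = -0.63 V + 0.471936 V = -0.158064 V.

-158.1 mV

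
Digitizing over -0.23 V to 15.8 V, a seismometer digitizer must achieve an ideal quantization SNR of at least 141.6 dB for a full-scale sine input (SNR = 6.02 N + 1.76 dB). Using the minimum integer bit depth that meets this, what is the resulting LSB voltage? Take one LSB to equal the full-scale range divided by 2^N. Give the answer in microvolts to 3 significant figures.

Full-scale range = 15.8 V − (-0.23 V) = 16.03 V.
Required N = ⌈(141.6 − 1.76)/6.02⌉ = ⌈23.229⌉ = 24.
One LSB is 16.03 V / 16777216 = 0.955 µV.

0.955 µV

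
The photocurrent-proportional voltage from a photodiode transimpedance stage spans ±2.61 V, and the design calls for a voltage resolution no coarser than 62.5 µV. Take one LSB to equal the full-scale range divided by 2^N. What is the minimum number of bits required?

17 bits

Full-scale range = 2.61 V − (-2.61 V) = 5.22 V.
Levels needed ≥ 5.22/62.5 µV = 83520. 2^17 = 131072 suffices, so N_min = 17.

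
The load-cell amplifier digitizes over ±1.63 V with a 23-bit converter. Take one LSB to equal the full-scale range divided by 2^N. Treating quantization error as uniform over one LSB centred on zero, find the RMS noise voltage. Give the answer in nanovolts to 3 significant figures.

The full-scale span is 1.63 − (-1.63) = 3.26 V.
One LSB is 3.26 V / 8388608 = 388.62 nV.
V_rms = LSB/√12 = 388.62 nV / √12 = 112 nV.

112 nV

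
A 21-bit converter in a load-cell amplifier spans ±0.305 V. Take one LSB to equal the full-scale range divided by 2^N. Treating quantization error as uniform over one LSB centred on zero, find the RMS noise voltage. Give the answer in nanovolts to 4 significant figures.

83.97 nV

The full-scale span is 0.305 − (-0.305) = 0.61 V.
LSB = 0.61 V ÷ 2^21 = 0.61/2097152 V = 290.871 nV.
V_rms = LSB/√12 = 290.871 nV / √12 = 83.97 nV.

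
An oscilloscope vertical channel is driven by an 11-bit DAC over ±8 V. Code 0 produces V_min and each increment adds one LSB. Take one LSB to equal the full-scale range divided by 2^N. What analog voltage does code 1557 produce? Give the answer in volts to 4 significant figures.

Range = 8 − (-8) = 16 V. LSB = 16 V / 2^11.
V_out = V_min + code × LSB = -8 V + 1557 × 16 V / 2048
      = -8 V + 12.1641 V = 4.16406 V.

4.164 V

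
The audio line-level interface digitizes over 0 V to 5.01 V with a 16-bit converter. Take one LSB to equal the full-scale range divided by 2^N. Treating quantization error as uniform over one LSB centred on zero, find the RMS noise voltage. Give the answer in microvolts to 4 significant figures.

Span = 5.01 V.
LSB = 5.01 V ÷ 2^16 = 5.01/65536 V = 76.4465 µV.
For a uniform distribution on [−LSB/2, +LSB/2], V_rms = LSB/√12 = 76.4465 µV/3.4641 = 22.07 µV.

22.07 µV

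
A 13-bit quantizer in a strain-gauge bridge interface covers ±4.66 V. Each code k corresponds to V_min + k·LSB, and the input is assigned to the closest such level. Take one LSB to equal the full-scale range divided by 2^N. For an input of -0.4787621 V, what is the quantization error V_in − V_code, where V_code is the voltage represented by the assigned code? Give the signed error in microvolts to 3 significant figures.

The full-scale span is 4.66 − (-4.66) = 9.32 V. LSB = 9.32 V / 2^13 ≈ 1.138 mV.
(-0.4787621 − (-4.66)) / LSB = 4.1812379 × 8192/9.32 = 3675.1825. Nearest integer: k = 3675.
Reconstructed level: -4.66 + 3675 × 9.32/8192 V = -0.4789697266 V.
V_in − V_code = -0.4787621 − (-0.4789697266) = +208 µV.

+208 µV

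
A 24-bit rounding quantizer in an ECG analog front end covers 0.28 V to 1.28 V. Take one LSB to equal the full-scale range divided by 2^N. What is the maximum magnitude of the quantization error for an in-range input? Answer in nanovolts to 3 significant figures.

Full-scale range = 1.28 V − (0.28 V) = 1 V.
Step size = 1/16777216 V = 59.605 nV.
Worst-case error for round-to-nearest is half an LSB: 29.8 nV.

29.8 nV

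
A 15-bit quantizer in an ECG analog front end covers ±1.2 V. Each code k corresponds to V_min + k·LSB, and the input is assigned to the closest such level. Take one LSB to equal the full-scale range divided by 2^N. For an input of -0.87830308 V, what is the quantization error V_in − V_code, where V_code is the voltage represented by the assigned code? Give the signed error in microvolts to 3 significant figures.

Span: 1.2 V − (-1.2 V) = 2.4 V. LSB = 2.4 V / 2^15 ≈ 73.24 µV.
(-0.87830308 − (-1.2)) / LSB = 0.32169692 × 32768/2.4 = 4392.2353. Nearest integer: k = 4392.
V_code = V_min + k × range/2^15 = -1.2 + 4392 × 2.4/32768 = -0.87832031250 V.
e = -0.87830308 − (-0.87832031250) = +17.2 µV.

+17.2 µV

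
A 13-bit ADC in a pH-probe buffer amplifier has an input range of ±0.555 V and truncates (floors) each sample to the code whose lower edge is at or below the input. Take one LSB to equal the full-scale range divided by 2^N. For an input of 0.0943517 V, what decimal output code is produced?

Span: 0.555 V − (-0.555 V) = 1.11 V. LSB = 1.11 V / 2^13 ≈ 135.5 µV.
(V_in − V_min) × 2^13/range = (0.0943517 − (-0.555)) × 8192/1.11 = 4792.333.
Floor → code = 4792.

4792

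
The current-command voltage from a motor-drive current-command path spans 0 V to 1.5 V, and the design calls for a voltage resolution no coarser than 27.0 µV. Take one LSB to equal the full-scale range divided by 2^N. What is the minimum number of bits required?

16 bits

V_FS = 1.5 V.
Levels needed ≥ 1.5/27.0 µV = 55560. 2^16 = 65536 suffices, so N_min = 16.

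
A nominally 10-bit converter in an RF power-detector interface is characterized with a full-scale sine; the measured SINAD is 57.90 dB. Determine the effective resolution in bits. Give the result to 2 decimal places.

(57.90 − 1.76) / 6.02 = 56.14/6.02 = 9.3256 effective bits.

9.33 bits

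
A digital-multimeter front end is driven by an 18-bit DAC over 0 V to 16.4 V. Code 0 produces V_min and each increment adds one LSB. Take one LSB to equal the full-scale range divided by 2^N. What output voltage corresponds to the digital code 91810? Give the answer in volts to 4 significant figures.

V_FS = 16.4 V. LSB = 16.4 V / 2^18.
V_out = V_min + code × LSB = 0 V + 91810 × 16.4 V / 262144
      = 0 + 5.74373 = 5.74373 V.

5.744 V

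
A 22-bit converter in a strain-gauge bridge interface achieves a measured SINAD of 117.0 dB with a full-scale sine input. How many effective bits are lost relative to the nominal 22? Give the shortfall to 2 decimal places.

2.86 bits

ENOB = (SINAD − 1.76)/6.02 = (117.0 − 1.76)/6.02 = 19.1429 bits.
Shortfall = 22 − 19.1429 = 2.8571 bits.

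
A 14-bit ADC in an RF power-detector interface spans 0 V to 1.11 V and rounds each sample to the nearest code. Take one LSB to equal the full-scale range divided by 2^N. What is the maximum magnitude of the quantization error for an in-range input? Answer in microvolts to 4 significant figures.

Range is 1.11 V.
Step size = 1.11/16384 V = 67.7490 µV.
|e|_max = LSB/2 = 33.87 µV.

33.87 µV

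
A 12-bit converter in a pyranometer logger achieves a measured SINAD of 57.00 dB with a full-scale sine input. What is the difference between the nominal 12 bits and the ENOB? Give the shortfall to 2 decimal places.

2.82 bits

N_eff = (57.00 − 1.76)/6.02 = 9.1761 bits.
12 − 9.1761 = 2.82 bits below nominal.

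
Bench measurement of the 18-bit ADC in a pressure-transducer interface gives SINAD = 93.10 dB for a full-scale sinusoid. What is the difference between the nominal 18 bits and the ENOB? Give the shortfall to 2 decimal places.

ENOB = (SINAD − 1.76)/6.02 = (93.10 − 1.76)/6.02 = 15.1728 bits.
Lost resolution: 18 − 15.1728 = 2.8272 bits.

2.83 bits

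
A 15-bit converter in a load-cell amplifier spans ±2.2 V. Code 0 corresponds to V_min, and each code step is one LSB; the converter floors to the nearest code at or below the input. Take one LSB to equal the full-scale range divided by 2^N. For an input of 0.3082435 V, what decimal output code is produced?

18679

Full-scale range = 2.2 V − (-2.2 V) = 4.4 V. LSB = 4.4 V / 2^15 ≈ 134.3 µV.
(V_in − V_min) × 2^15/range = (0.3082435 − (-2.2)) × 32768/4.4 = 18679.573.
Floor → code = 18679.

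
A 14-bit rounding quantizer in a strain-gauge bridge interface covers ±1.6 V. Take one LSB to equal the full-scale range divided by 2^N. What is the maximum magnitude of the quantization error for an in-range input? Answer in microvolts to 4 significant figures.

97.66 µV

The full-scale span is 1.6 − (-1.6) = 3.2 V.
LSB = 3.2 V ÷ 2^14 = 3.2/16384 V = 195.313 µV.
A rounding quantizer has |error| ≤ LSB/2 = 97.66 µV.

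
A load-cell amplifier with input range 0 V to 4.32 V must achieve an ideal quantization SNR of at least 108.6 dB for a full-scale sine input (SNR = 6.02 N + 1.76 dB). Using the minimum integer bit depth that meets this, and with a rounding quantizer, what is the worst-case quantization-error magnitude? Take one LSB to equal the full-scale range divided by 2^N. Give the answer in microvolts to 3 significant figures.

8.24 µV

Span = 4.32 V.
N ≥ (108.6 − 1.76)/6.02 = 17.748 → N_min = 18.
LSB = 4.32 V ÷ 2^18 = 4.32/262144 V = 16.479 µV.
Max error for round-to-nearest is LSB/2 = 8.24 µV.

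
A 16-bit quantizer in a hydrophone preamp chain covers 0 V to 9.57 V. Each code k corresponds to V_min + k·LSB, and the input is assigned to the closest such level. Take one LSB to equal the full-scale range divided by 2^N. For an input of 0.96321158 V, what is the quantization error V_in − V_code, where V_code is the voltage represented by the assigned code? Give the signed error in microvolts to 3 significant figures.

+20.1 µV

Range is 9.57 V. LSB = 9.57 V / 2^16 ≈ 146.0 µV.
(V_in − V_min)/LSB = (0.96321158 − (0)) × 65536/9.57 = 6596.1373 → nearest code k = 6596.
V_code = V_min + k × range/2^16 = 0 + 6596 × 9.57/65536 = 0.96319152832 V.
V_in − V_code = 0.96321158 − (0.96319152832) = +20.1 µV.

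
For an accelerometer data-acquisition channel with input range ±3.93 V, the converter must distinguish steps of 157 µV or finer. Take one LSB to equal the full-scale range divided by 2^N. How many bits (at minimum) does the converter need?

The full-scale span is 3.93 − (-3.93) = 7.86 V.
Need 2^N ≥ 7.86 V / 157 µV = 50060 → N_min = 16.

16 bits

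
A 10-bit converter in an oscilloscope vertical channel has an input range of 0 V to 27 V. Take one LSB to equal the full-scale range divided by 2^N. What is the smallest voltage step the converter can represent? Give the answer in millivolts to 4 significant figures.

Span = 27 V.
Number of codes = 2^10 = 1024.
LSB = 27 V ÷ 2^10 = 27/1024 V = 26.37 mV.

26.37 mV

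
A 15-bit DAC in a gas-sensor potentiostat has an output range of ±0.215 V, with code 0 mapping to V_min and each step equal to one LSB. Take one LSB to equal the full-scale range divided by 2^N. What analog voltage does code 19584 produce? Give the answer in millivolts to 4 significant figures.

41.99 mV

Full-scale range = 0.215 V − (-0.215 V) = 0.43 V. LSB = 0.43 V / 2^15.
Output = V_min + (19584/32768) × range = -0.215 + 0.597656 × 0.43 V
      = -0.215 V + 0.256992 V = 0.0419922 V.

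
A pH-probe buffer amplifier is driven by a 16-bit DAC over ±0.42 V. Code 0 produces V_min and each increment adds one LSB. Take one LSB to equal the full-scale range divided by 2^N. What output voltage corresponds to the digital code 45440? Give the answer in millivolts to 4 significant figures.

162.4 mV

Range = 0.42 − (-0.42) = 0.84 V. LSB = 0.84 V / 2^16.
V_out = V_min + code × LSB = -0.42 V + 45440 × 0.84 V / 65536
      = -0.42 + 0.582422 = 0.162422 V.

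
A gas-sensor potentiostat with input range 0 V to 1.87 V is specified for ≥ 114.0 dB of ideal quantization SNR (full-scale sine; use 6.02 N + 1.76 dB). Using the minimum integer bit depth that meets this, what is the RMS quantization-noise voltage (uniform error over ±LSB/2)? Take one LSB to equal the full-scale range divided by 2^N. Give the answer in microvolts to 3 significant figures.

Full-scale range = 1.87 V.
6.02 N + 1.76 ≥ 114.0 gives N ≥ 18.645, so the minimum integer is 19.
Step size = 1.87/524288 V = 3.5667 µV.
RMS noise = LSB/√12 = 1.03 µV.

1.03 µV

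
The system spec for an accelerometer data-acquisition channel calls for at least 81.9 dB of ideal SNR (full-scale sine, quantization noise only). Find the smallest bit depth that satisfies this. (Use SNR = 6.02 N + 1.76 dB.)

14 bits

Required N = ⌈(81.9 − 1.76)/6.02⌉ = ⌈13.312⌉ = 14.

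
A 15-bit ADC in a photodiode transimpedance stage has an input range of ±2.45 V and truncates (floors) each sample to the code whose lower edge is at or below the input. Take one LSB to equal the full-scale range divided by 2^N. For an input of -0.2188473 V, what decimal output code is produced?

14920

Span: 2.45 V − (-2.45 V) = 4.9 V. LSB = 4.9 V / 2^15 ≈ 149.5 µV.
V_in − V_min = -0.2188473 − (-2.45) = 2.2311527 V.
Divide by LSB: 2.2311527 × 32768/4.9 = 14920.4922.
Truncating gives code 14920.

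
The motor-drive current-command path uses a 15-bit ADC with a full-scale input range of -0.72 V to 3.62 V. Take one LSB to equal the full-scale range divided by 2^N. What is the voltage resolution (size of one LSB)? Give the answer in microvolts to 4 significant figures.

132.4 µV

Range = 3.62 − (-0.72) = 4.34 V.
Number of codes = 2^15 = 32768.
LSB = 4.34 V ÷ 2^15 = 4.34/32768 V = 132.4 µV.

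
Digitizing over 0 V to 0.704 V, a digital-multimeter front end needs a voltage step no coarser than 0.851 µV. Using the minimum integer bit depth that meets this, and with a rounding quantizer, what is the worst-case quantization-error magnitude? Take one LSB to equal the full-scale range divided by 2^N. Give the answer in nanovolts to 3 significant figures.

336 nV

Full-scale range = 0.704 V.
Required number of levels: 0.704/0.851 µV = 827260; smallest N with 2^N ≥ that is 20.
LSB = 0.704 V ÷ 2^20 = 0.704/1048576 V = 0.67139 µV.
Max error for round-to-nearest is LSB/2 = 336 nV.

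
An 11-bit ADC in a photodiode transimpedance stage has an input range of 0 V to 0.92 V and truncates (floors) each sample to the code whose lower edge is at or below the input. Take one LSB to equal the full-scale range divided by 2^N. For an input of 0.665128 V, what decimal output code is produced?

Full-scale range = 0.92 V. LSB = 0.92 V / 2^11 ≈ 449.2 µV.
code = ⌊(V_in − V_min)/LSB⌋ = ⌊(V_in − V_min) × 2^11 / range⌋
     = ⌊(0.665128 − (0)) × 2048 / 0.92⌋ = ⌊0.665128 × 2048/0.92⌋
     = ⌊1480.633⌋ = 1480.

1480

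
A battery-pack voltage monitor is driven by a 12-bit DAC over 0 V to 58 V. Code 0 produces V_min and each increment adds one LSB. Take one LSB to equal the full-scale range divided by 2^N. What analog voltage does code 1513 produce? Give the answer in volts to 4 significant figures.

Full-scale range = 58 V. LSB = 58 V / 2^12.
V_out = V_min + code × LSB = 0 V + 1513 × 58 V / 4096
      = 0 V + 21.4243 V = 21.4243 V.

21.42 V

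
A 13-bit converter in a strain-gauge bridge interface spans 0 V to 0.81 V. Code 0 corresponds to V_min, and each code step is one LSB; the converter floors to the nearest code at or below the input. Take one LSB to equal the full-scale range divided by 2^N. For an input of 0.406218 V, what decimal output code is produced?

Full-scale range = 0.81 V. LSB = 0.81 V / 2^13 ≈ 98.88 µV.
code = ⌊(V_in − V_min)/LSB⌋ = ⌊(V_in − V_min) × 2^13 / range⌋
     = ⌊(0.406218 − (0)) × 8192 / 0.81⌋ = ⌊0.406218 × 8192/0.81⌋
     = ⌊4108.318⌋ = 4108.

4108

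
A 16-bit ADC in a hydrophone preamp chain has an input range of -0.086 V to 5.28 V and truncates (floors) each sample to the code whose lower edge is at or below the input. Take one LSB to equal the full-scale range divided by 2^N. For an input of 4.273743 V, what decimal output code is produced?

Full-scale range = 5.28 V − (-0.086 V) = 5.366 V. LSB = 5.366 V / 2^16 ≈ 81.88 µV.
(V_in − V_min) × 2^16/range = (4.273743 − (-0.086)) × 65536/5.366 = 53246.388.
Floor → code = 53246.

53246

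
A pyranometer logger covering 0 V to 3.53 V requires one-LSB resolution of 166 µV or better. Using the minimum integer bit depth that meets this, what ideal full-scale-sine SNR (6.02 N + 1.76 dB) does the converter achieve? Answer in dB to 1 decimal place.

Span = 3.53 V.
Levels needed ≥ 3.53/166 µV = 21270. 2^15 = 32768 suffices, so N_min = 15.
Ideal SNR at N = 15: 6.02·15 + 1.76 = 92.1 dB.

92.1 dB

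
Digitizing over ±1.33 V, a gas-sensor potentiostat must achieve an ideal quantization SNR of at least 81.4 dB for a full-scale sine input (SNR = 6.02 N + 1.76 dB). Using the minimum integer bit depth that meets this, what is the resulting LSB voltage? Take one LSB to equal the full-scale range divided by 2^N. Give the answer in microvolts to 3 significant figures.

162 µV

Range = 1.33 − (-1.33) = 2.66 V.
Required N = ⌈(81.4 − 1.76)/6.02⌉ = ⌈13.229⌉ = 14.
LSB = 2.66 V ÷ 2^14 = 2.66/16384 V = 162 µV.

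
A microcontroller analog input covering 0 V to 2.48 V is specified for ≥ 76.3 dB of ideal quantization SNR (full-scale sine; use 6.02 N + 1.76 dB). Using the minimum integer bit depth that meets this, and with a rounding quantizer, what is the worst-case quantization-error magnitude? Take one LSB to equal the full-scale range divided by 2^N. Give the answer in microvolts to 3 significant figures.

151 µV

Span = 2.48 V.
N ≥ (76.3 − 1.76)/6.02 = 12.382 → N_min = 13.
Step size = 2.48/8192 V = 302.73 µV.
|e|_max = LSB/2 = 151 µV.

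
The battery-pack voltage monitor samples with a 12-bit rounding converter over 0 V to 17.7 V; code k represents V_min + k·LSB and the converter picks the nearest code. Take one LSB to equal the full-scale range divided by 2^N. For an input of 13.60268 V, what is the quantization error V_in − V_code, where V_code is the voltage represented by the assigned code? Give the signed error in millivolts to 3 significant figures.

Full-scale range = 17.7 V. LSB = 17.7 V / 2^12 ≈ 4.321 mV.
Position in LSBs: (13.60268 − (0)) × 4096/17.7 = 3147.8292; rounding gives k = 3148.
Reconstructed level: 0 + 3148 × 17.7/4096 V = 13.60341797 V.
V_in − V_code = 13.60268 − (13.60341797) = −0.738 mV.

−0.738 mV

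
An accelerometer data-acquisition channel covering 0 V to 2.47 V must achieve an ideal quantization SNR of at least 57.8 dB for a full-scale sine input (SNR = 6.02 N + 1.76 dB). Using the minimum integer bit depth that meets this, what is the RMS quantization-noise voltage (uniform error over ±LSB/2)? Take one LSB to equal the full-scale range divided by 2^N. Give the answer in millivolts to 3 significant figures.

Span = 2.47 V.
Solving 6.02 N ≥ 57.8 − 1.76: N ≥ 9.309. Round up → N = 10.
LSB = 2.47 V / 2^10 = 2.4121 mV.
σ_q = LSB/√12 = 2.4121 mV/3.4641 = 0.696 mV.

0.696 mV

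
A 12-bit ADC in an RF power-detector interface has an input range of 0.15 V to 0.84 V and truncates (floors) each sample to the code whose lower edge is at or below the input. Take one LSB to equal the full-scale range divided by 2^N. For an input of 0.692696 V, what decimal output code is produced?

3221

Full-scale range = 0.84 V − (0.15 V) = 0.69 V. LSB = 0.69 V / 2^12 ≈ 168.5 µV.
code = ⌊(V_in − V_min)/LSB⌋ = ⌊(V_in − V_min) × 2^12 / range⌋
     = ⌊(0.692696 − (0.15)) × 4096 / 0.69⌋ = ⌊0.542696 × 4096/0.69⌋
     = ⌊3221.569⌋ = 3221.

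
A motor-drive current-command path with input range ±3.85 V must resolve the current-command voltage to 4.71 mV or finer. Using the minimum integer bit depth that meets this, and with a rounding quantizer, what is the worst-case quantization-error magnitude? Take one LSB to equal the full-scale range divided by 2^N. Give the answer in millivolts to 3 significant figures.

1.88 mV

Span: 3.85 V − (-3.85 V) = 7.7 V.
Need 2^N ≥ 7.7 V / 4.71 mV = 1635 → N_min = 11.
LSB = 7.7 V ÷ 2^11 = 7.7/2048 V = 3.7598 mV.
|e|_max = LSB/2 = 1.88 mV.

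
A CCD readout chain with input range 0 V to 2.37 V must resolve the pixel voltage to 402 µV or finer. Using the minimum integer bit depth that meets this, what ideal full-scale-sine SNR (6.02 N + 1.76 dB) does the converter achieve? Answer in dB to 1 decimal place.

Full-scale range = 2.37 V.
Need 2^N ≥ 2.37 V / 402 µV = 5896 → N_min = 13.
6.02(13) + 1.76 = 80.02 dB.

80.0 dB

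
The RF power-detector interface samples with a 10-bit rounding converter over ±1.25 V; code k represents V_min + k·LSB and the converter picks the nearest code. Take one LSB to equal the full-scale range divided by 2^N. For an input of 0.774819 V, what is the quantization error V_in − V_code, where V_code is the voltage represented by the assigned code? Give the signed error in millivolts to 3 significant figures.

Span: 1.25 V − (-1.25 V) = 2.5 V. LSB = 2.5 V / 2^10 ≈ 2.441 mV.
(V_in − V_min)/LSB = (0.774819 − (-1.25)) × 1024/2.5 = 829.3659 → nearest code k = 829.
V_code = -1.25 + (829/1024) × 2.5 = 0.7739257813 V.
V_in − V_code = 0.774819 − (0.7739257813) = +0.893 mV.

+0.893 mV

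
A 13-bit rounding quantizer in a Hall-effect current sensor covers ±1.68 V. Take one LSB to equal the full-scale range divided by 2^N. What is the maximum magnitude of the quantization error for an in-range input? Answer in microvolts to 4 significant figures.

205.1 µV

The full-scale span is 1.68 − (-1.68) = 3.36 V.
Step size = 3.36/8192 V = 410.156 µV.
Worst-case error for round-to-nearest is half an LSB: 205.1 µV.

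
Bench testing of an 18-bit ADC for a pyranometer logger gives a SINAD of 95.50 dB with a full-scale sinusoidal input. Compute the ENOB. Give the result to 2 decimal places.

ENOB = (SINAD − 1.76) / 6.02 = (95.50 − 1.76) / 6.02 = 93.74 / 6.02 = 15.5714.

15.57 bits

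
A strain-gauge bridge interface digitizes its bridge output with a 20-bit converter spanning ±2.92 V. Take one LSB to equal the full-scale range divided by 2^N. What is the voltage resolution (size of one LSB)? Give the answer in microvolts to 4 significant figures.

Range = 2.92 − (-2.92) = 5.84 V.
Number of codes = 2^20 = 1048576.
Step size = 5.84/1048576 V = 5.569 µV.

5.569 µV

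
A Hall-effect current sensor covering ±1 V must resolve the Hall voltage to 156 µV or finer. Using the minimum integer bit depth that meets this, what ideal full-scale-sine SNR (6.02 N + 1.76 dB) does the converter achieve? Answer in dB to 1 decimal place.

Full-scale range = 1 V − (-1 V) = 2 V.
Levels needed ≥ 2/156 µV = 12820. 2^14 = 16384 suffices, so N_min = 14.
Ideal SNR at N = 14: 6.02·14 + 1.76 = 86.0 dB.

86.0 dB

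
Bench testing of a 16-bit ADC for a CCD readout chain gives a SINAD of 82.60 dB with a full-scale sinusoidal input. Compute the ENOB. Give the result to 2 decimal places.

ENOB = (82.60 − 1.76)/6.02 = 13.4286 bits.

13.43 bits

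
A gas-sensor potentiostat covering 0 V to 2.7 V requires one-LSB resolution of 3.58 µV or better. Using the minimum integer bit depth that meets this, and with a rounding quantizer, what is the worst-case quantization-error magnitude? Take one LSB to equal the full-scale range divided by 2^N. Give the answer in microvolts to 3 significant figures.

V_FS = 2.7 V.
Required number of levels: 2.7/3.58 µV = 754190; smallest N with 2^N ≥ that is 20.
One LSB is 2.7 V / 1048576 = 2.5749 µV.
|e|_max = LSB/2 = 1.29 µV.

1.29 µV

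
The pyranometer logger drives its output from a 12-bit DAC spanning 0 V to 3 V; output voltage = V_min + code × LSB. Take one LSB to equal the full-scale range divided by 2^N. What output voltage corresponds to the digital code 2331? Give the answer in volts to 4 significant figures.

1.707 V

V_FS = 3 V. LSB = 3 V / 2^12.
V_out = 0 + 2331 × (3/4096) V
      = 0 V + 1.70728 V = 1.70728 V.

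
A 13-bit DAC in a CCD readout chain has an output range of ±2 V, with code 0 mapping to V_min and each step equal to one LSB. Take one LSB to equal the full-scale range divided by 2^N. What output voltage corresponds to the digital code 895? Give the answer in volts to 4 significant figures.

-1.563 V

Span: 2 V − (-2 V) = 4 V. LSB = 4 V / 2^13.
V_out = V_min + code × LSB = -2 V + 895 × 4 V / 8192
      = -2 + 0.437012 = -1.56299 V.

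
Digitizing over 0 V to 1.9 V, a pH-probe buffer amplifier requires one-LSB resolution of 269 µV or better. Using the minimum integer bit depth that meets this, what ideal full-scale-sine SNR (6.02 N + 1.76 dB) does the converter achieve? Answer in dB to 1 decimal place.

Full-scale range = 1.9 V.
Required number of levels: 1.9/269 µV = 7063.2; smallest N with 2^N ≥ that is 13.
6.02(13) + 1.76 = 80.02 dB.

80.0 dB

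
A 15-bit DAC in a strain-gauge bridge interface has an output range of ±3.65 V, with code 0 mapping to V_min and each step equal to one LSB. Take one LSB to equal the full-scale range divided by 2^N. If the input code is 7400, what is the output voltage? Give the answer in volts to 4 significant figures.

-2.001 V

Span: 3.65 V − (-3.65 V) = 7.3 V. LSB = 7.3 V / 2^15.
V_out = -3.65 + 7400 × (7.3/32768) V
      = -3.65 V + 1.64856 V = -2.00144 V.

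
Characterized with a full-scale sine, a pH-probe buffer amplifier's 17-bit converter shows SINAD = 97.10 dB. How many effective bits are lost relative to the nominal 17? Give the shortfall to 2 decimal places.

1.16 bits

ENOB = (SINAD − 1.76)/6.02 = (97.10 − 1.76)/6.02 = 15.8372 bits.
17 − 15.8372 = 1.16 bits below nominal.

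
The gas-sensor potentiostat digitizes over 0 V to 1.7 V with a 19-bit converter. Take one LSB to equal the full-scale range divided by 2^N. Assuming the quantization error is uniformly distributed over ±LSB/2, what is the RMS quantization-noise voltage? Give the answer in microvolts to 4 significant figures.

Full-scale range = 1.7 V.
LSB = 1.7 V / 2^19 = 3.24249 µV.
V_rms = LSB/√12 = 3.24249 µV / √12 = 0.9360 µV.

0.9360 µV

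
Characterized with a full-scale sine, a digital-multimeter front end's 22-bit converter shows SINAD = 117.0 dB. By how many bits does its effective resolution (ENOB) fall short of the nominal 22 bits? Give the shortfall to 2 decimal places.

N_eff = (117.0 − 1.76)/6.02 = 19.1429 bits.
Lost resolution: 22 − 19.1429 = 2.8571 bits.

2.86 bits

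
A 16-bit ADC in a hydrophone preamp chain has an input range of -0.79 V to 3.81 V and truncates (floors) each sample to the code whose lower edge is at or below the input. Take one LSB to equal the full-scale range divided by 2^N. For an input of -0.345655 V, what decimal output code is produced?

Span: 3.81 V − (-0.79 V) = 4.6 V. LSB = 4.6 V / 2^16 ≈ 70.19 µV.
(V_in − V_min) × 2^16/range = (-0.345655 − (-0.79)) × 65536/4.6 = 6330.564.
Floor → code = 6330.

6330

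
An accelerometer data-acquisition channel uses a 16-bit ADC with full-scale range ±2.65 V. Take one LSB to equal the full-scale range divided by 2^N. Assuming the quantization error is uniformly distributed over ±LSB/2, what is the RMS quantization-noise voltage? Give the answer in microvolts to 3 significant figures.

Span: 2.65 V − (-2.65 V) = 5.3 V.
Step size = 5.3/65536 V = 80.872 µV.
For a uniform distribution on [−LSB/2, +LSB/2], V_rms = LSB/√12 = 80.872 µV/3.4641 = 23.3 µV.

23.3 µV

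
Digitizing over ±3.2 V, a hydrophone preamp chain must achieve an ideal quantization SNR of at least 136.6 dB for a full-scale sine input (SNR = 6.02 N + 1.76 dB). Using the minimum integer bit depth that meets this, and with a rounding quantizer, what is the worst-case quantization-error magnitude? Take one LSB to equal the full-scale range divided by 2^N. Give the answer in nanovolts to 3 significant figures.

Full-scale range = 3.2 V − (-3.2 V) = 6.4 V.
Required N = ⌈(136.6 − 1.76)/6.02⌉ = ⌈22.399⌉ = 23.
LSB = 6.4 V ÷ 2^23 = 6.4/8388608 V = 0.76294 µV.
|e|_max = LSB/2 = 381 nV.

381 nV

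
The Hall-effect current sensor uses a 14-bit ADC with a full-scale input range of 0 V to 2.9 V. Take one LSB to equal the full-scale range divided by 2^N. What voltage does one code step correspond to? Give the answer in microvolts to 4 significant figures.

Range is 2.9 V.
There are 2^14 = 16384 steps.
One LSB is 2.9 V / 16384 = 177.0 µV.

177.0 µV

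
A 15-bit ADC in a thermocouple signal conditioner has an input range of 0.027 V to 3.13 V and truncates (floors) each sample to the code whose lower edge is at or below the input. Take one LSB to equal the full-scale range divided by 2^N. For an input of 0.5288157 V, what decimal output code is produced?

5299

Full-scale range = 3.13 V − (0.027 V) = 3.103 V. LSB = 3.103 V / 2^15 ≈ 94.70 µV.
V_in − V_min = 0.5288157 − (0.027) = 0.5018157 V.
Divide by LSB: 0.5018157 × 32768/3.103 = 5299.2255.
Truncating gives code 5299.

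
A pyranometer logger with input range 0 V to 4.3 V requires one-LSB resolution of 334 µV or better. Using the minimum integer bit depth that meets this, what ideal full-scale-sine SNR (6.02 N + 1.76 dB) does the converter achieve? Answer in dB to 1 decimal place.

86.0 dB

V_FS = 4.3 V.
Levels needed ≥ 4.3/334 µV = 12870. 2^14 = 16384 suffices, so N_min = 14.
Ideal SNR at N = 14: 6.02·14 + 1.76 = 86.0 dB.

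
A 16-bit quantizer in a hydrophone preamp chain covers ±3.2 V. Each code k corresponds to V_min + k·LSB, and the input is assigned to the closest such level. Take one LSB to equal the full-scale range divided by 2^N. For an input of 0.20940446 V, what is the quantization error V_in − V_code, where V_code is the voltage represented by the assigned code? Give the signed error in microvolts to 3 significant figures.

+29.5 µV

Span: 3.2 V − (-3.2 V) = 6.4 V. LSB = 6.4 V / 2^16 ≈ 97.66 µV.
(0.20940446 − (-3.2)) / LSB = 3.40940446 × 65536/6.4 = 34912.3017. Nearest integer: k = 34912.
V_code = V_min + k × range/2^16 = -3.2 + 34912 × 6.4/65536 = 0.20937500000 V.
e = 0.20940446 − (0.20937500000) = +29.5 µV.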